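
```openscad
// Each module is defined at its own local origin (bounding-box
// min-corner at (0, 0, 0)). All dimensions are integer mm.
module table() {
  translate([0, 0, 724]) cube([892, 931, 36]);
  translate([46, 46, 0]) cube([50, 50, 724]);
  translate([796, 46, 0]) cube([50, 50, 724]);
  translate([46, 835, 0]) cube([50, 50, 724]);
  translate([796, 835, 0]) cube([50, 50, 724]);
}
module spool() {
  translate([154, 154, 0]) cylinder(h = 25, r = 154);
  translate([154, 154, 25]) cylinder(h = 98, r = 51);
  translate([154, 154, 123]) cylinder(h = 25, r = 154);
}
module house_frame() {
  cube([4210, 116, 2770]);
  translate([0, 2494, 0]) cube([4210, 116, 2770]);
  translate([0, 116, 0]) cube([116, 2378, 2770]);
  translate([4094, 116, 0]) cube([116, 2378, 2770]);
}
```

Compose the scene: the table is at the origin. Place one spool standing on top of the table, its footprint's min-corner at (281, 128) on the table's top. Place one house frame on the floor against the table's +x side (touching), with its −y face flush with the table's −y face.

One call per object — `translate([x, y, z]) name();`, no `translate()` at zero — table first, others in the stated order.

table();
translate([281, 128, 760]) spool();
translate([892, 0, 0]) house_frame();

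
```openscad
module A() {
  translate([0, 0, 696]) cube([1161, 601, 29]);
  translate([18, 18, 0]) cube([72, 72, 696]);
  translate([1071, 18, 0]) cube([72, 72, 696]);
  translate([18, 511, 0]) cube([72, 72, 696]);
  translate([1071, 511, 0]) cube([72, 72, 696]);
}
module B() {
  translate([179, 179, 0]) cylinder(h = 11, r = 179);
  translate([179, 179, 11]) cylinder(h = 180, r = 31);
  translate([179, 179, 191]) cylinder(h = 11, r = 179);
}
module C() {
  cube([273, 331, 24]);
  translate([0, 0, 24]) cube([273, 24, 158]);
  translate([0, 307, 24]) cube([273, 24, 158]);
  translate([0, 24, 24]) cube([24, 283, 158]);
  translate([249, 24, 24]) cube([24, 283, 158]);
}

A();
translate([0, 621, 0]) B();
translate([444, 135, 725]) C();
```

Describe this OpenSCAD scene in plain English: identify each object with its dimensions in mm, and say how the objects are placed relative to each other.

A is a table with a 1161×601 mm rectangular top, 29 mm thick, top surface at z = 725 mm, supported by four 72×72 mm square legs, each inset 18 mm from the nearest pair of top edges, running from the floor.

B is a spool: two coaxial disc flanges of radius 179 mm and thickness 11 mm, joined by a core cylinder of radius 31 mm and height 180 mm. The lower flange rests on z = 0 and the three cylinders share a vertical axis.

C is an open storage box with external size 273×331×182 mm and wall thickness 24 mm (the base is also 24 mm thick). The base covers the whole footprint; the four walls stand on the base, with the y-facing walls full-width and the x-facing walls fitting between their inner faces.

The spool is on the floor beside the table on its +y side. The open box is on top of the table, centred.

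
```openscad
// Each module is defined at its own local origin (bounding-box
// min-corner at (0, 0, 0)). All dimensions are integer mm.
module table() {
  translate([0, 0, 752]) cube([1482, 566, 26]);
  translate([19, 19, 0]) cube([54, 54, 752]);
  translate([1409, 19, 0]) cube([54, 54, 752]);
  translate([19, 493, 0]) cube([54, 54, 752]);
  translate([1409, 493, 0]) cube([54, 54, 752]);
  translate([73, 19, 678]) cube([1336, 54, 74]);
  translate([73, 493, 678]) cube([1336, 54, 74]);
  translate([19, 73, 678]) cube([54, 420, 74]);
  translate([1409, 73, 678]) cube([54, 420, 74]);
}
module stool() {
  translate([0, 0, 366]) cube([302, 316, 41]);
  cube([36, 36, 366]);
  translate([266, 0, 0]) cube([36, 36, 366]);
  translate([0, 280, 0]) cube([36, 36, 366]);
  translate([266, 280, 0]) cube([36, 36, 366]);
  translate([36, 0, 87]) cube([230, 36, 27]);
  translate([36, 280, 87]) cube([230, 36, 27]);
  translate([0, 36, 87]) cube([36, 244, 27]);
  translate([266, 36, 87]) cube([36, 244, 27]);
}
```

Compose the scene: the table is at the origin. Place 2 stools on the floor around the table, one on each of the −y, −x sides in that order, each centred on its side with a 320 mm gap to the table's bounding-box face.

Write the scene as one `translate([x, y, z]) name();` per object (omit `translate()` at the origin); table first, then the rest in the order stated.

table();
translate([590, -636, 0]) stool();
translate([-622, 125, 0]) stool();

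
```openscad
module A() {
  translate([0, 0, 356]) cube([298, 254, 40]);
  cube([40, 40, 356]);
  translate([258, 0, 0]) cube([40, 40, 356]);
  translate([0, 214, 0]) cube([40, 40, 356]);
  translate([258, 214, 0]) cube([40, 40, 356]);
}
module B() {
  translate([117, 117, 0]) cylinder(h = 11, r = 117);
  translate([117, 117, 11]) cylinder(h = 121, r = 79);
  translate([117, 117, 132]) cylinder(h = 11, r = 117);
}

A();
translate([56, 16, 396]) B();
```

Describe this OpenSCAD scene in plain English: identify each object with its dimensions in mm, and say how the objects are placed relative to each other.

A is a four-legged stool. The seat is 298×254 mm, 40 mm thick, top at z = 396 mm. It stands on four square legs, each 40×40 mm in cross-section, from z = 0 to the seat underside, each flush with a corner of the seat.

B is a spool: two coaxial disc flanges of radius 117 mm and thickness 11 mm, joined by a core cylinder of radius 79 mm and height 121 mm. The lower flange rests on z = 0 and the three cylinders share a vertical axis.

The spool is on top of the stool.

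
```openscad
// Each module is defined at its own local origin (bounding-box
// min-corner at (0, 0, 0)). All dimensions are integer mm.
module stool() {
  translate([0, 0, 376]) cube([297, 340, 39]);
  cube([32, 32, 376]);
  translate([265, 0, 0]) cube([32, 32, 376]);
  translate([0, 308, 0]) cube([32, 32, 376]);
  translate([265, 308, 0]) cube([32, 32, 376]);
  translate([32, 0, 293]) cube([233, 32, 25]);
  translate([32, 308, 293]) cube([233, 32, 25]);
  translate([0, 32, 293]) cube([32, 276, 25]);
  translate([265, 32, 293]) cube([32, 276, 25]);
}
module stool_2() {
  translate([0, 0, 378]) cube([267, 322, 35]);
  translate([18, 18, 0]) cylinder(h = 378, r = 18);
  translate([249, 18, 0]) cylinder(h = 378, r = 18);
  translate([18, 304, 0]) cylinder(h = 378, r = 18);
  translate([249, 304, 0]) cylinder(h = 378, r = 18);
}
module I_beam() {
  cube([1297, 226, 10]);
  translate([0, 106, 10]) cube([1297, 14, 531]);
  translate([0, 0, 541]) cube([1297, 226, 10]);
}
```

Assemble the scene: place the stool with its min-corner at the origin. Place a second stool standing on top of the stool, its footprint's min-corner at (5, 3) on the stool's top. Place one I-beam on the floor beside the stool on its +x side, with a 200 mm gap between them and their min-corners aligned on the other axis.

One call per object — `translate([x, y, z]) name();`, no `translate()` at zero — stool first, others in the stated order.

stool();
translate([5, 3, 415]) stool_2();
translate([497, 0, 0]) I_beam();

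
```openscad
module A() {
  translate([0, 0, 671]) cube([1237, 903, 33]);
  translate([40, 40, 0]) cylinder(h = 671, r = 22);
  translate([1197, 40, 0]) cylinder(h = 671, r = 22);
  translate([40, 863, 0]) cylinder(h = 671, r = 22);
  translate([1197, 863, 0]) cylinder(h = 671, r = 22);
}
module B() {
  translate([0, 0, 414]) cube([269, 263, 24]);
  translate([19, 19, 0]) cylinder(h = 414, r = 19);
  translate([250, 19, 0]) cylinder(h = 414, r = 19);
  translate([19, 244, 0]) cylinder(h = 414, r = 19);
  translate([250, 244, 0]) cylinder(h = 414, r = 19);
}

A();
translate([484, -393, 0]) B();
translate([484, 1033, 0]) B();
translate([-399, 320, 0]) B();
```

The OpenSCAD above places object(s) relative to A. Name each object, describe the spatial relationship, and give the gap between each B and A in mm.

Each stool's nearest face is 130 mm from the table's bounding box.

A is a table. B is a stool. Three stools sit around the table at the −y, +y, −x sides. The gap between each stool and the table is 130 mm.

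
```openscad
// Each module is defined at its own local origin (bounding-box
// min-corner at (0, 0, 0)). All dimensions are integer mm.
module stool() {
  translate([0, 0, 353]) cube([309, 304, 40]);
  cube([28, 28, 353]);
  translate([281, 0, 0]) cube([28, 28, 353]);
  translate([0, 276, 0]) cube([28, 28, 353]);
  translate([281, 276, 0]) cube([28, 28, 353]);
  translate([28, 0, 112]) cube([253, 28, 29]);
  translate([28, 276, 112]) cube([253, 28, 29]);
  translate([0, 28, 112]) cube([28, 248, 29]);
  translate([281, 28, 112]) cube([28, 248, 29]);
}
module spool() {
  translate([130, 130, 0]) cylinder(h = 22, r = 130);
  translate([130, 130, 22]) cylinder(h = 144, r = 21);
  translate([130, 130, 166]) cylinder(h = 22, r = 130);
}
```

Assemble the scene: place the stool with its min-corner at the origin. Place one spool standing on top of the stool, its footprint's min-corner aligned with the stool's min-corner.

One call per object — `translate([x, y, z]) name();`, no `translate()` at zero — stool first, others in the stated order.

stool();
translate([0, 0, 393]) spool();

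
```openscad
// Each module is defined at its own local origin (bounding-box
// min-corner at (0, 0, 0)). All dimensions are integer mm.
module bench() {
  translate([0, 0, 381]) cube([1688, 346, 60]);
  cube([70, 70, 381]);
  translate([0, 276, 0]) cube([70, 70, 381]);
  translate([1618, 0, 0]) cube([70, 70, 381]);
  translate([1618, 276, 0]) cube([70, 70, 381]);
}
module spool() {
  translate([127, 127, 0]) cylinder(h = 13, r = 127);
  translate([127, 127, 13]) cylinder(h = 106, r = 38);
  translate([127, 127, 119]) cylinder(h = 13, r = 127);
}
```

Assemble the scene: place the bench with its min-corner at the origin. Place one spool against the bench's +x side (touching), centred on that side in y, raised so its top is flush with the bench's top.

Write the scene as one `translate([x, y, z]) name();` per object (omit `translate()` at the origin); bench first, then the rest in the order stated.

bench();
translate([1688, 46, 309]) spool();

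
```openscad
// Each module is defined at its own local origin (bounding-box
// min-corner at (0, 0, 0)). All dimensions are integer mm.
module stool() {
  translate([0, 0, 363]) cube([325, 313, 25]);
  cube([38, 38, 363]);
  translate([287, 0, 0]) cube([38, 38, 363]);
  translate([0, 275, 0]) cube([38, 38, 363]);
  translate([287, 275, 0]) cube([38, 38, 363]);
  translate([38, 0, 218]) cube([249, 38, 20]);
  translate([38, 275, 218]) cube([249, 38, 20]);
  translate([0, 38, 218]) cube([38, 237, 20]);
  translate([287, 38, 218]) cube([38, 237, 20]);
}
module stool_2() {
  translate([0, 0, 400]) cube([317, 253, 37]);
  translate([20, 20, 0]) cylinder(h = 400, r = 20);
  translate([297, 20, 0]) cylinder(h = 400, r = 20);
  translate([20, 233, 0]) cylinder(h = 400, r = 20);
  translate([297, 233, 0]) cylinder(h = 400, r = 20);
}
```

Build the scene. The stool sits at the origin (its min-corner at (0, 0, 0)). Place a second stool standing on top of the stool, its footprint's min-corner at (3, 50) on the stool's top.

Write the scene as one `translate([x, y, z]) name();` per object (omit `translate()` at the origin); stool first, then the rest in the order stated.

stool();
translate([3, 50, 388]) stool_2();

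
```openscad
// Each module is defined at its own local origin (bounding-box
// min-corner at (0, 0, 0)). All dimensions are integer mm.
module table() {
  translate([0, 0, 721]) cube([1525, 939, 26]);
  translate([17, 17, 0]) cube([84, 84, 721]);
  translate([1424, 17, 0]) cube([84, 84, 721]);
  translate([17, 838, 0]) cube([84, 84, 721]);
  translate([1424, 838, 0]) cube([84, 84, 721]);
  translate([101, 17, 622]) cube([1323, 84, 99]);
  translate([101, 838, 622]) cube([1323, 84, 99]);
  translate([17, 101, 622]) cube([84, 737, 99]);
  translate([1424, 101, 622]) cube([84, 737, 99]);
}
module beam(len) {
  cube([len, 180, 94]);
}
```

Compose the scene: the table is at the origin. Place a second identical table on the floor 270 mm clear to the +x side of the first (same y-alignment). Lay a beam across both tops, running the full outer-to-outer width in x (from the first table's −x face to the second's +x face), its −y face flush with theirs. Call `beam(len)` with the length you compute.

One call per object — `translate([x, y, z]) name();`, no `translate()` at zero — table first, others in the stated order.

table();
translate([1795, 0, 0]) table();
translate([0, 0, 747]) beam(3320);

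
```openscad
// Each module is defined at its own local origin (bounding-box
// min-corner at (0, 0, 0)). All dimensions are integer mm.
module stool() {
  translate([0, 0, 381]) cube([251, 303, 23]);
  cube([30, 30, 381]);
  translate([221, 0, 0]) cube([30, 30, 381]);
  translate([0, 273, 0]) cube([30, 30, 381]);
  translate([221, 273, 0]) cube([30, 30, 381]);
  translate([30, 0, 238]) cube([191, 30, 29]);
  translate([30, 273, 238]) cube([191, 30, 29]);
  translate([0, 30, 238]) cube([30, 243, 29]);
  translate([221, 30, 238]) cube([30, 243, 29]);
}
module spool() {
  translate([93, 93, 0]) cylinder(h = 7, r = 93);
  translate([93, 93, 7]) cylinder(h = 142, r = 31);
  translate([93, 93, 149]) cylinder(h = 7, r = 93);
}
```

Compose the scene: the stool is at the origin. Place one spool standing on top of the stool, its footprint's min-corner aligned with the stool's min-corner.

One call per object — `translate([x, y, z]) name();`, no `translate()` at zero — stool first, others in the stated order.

stool();
translate([0, 0, 404]) spool();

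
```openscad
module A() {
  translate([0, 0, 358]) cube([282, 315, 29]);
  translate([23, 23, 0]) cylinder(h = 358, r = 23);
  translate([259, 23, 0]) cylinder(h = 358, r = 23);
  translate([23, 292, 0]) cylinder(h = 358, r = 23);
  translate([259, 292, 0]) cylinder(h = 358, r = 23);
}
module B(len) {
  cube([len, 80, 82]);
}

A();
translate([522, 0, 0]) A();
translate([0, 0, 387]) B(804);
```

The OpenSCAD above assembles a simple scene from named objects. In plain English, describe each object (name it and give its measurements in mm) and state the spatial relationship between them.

A is a four-legged stool. The seat is a 282×315×29 mm slab whose top surface is at z = 387 mm; four round legs, each 46 mm in diameter, run from the floor (z = 0) to the underside of the seat, each leg's axis is inset half a diameter from the nearest pair of seat edges (so the leg's bounding box is flush with the corner).

B is a rectangular beam 804 mm long (x), 80 mm deep (y), 82 mm thick (z).

The beam spans the tops of two stools placed 240 mm apart, resting at z = 387 mm.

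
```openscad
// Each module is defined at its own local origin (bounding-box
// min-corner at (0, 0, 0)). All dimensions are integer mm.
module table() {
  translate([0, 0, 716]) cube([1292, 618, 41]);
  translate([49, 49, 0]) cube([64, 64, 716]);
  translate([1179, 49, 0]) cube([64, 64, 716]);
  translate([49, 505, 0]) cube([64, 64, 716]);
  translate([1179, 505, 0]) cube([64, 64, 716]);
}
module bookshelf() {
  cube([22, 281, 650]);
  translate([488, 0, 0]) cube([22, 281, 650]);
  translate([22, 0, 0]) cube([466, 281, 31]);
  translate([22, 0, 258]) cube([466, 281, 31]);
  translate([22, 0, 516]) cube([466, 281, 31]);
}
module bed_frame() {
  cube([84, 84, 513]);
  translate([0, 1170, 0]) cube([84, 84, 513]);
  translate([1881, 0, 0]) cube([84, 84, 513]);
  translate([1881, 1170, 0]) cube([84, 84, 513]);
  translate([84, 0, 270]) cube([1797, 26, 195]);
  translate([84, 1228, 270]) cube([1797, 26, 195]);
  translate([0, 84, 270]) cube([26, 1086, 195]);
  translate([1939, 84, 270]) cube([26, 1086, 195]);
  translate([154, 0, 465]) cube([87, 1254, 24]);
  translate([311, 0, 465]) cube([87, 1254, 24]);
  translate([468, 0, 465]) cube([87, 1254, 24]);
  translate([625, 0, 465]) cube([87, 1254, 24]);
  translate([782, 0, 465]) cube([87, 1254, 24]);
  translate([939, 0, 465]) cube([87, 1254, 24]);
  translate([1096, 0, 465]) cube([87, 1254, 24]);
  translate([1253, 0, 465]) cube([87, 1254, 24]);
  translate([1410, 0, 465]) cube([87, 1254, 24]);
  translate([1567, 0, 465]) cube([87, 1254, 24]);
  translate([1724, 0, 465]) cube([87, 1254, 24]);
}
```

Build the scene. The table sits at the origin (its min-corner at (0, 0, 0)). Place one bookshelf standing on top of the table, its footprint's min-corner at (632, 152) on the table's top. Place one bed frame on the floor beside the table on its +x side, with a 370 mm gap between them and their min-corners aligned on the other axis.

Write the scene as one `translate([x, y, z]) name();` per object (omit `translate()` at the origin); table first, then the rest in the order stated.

table();
translate([632, 152, 757]) bookshelf();
translate([1662, 0, 0]) bed_frame();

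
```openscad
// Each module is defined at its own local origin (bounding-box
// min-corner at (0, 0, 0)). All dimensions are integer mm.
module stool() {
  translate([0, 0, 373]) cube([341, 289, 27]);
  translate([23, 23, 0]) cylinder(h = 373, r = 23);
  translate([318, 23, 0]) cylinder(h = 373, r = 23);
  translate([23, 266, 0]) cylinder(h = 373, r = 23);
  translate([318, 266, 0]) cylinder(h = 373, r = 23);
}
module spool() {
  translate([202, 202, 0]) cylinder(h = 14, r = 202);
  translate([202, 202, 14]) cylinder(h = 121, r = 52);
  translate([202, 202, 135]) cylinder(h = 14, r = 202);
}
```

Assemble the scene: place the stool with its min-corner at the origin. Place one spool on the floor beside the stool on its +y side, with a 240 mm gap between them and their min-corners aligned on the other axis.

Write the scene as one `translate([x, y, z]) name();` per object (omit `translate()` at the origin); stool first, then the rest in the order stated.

stool();
translate([0, 529, 0]) spool();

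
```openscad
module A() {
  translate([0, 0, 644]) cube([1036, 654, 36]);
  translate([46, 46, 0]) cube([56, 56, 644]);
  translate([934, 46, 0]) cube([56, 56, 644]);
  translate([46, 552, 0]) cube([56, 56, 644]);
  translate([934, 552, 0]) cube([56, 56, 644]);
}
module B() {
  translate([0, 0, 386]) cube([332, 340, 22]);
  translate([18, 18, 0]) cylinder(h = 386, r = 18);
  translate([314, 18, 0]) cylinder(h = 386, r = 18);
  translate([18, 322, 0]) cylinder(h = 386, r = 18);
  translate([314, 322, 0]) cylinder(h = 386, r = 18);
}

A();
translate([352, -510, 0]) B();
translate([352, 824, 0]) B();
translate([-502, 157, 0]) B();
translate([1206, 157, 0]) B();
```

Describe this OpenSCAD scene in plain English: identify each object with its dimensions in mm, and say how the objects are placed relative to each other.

A is a table: top 1036 mm (x) × 654 mm (y), 36 mm thick, upper face at z = 680 mm, on four 56×56 mm square legs, each inset 46 mm from the nearest pair of top edges, running from z = 0 to the bottom of the top.

B is a four-legged stool. The seat is a 332×340×22 mm slab whose top surface is at z = 408 mm; four round legs, each 36 mm in diameter, run from the floor (z = 0) to the underside of the seat, each leg's axis is inset half a diameter from the nearest pair of seat edges (so the leg's bounding box is flush with the corner).

Four stools sit around the table at the −y, +y, −x, +x sides.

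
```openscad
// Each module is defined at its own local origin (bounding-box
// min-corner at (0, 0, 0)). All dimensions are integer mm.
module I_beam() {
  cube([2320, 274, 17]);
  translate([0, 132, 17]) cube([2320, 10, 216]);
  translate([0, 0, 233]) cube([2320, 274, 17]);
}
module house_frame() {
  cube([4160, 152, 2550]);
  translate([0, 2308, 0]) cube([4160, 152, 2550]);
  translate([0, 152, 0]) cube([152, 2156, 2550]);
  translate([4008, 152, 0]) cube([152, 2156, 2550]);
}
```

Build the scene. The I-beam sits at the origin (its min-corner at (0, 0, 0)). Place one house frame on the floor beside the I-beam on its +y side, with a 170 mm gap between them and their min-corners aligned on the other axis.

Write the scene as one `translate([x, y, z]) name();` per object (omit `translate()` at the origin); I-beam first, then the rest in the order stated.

I_beam();
translate([0, 444, 0]) house_frame();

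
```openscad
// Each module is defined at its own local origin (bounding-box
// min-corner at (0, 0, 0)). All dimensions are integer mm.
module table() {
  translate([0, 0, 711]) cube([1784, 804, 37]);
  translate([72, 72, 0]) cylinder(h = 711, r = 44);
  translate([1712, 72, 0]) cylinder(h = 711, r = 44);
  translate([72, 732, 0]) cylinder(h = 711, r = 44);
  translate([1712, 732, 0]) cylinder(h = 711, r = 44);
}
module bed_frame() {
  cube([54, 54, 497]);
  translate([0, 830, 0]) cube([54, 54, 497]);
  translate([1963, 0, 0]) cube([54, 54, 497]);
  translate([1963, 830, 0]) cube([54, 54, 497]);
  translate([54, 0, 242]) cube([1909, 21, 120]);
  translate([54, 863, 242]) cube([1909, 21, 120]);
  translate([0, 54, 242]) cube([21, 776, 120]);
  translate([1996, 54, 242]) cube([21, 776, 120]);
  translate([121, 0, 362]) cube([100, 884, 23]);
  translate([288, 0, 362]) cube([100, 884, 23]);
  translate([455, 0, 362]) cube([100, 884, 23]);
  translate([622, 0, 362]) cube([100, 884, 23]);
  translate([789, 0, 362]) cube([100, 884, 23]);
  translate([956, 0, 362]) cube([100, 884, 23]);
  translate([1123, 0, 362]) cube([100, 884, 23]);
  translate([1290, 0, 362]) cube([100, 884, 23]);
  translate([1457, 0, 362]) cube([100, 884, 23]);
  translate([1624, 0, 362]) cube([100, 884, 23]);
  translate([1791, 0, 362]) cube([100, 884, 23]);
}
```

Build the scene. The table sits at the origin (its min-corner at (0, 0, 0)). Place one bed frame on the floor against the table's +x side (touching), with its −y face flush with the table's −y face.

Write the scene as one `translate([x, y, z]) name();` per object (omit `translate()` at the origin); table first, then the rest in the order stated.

table();
translate([1784, 0, 0]) bed_frame();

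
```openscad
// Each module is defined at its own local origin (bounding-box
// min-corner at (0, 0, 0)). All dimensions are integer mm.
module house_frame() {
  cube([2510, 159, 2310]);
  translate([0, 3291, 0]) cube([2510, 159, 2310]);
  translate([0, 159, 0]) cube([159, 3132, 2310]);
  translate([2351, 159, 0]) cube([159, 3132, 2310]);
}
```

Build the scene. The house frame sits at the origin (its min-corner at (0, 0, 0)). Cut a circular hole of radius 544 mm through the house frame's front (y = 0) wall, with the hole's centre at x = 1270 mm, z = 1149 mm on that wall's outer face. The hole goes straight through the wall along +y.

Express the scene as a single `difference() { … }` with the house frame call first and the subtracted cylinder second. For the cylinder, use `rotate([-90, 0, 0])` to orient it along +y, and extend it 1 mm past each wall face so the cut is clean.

difference() {
  house_frame();
  translate([1270, -1, 1149]) rotate([-90, 0, 0]) cylinder(h = 161, r = 544);
}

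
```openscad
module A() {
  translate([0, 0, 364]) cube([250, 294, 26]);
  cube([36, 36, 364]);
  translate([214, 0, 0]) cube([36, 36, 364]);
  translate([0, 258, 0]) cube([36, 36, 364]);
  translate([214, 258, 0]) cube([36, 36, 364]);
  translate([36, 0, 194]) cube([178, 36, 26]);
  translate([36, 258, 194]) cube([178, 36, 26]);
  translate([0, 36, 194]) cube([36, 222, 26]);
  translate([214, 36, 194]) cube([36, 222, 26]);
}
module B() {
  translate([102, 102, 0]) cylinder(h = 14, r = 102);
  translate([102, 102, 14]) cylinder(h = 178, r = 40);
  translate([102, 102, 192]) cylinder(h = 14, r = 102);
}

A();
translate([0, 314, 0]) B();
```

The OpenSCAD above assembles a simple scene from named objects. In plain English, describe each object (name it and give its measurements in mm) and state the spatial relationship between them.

A is a four-legged stool. The seat is a 250×294×26 mm slab whose top surface is at z = 390 mm; four square legs, each 36×36 mm in cross-section, run from the floor (z = 0) to the underside of the seat, each flush with a corner of the seat. Four stretchers, 36 mm wide and 26 mm tall, connect adjacent legs with their undersides at z = 194 mm, each running between the inner faces of the legs it joins and aligned with the legs' outer faces on the other axis.

B is a spool: two coaxial disc flanges of radius 102 mm and thickness 14 mm, joined by a core cylinder of radius 40 mm and height 178 mm. The lower flange rests on z = 0 and the three cylinders share a vertical axis.

The spool is on the floor beside the stool on its +y side.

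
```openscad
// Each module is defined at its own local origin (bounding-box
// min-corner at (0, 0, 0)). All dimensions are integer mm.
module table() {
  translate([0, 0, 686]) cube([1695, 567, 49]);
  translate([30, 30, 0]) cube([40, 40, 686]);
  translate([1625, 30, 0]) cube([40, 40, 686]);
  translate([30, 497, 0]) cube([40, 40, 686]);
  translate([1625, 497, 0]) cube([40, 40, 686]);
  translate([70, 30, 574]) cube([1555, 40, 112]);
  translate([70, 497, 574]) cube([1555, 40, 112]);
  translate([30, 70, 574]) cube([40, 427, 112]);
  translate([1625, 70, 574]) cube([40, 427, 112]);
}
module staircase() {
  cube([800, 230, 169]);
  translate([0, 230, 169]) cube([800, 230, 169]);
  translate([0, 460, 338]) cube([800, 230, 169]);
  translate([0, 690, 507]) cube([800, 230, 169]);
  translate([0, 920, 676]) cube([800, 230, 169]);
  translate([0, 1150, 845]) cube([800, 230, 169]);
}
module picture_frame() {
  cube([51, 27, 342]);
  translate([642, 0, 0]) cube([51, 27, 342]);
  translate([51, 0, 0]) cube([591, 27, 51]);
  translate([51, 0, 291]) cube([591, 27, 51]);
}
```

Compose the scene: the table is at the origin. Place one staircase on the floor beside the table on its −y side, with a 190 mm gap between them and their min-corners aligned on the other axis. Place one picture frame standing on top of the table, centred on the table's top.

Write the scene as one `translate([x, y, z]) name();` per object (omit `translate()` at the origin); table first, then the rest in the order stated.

table();
translate([0, -1570, 0]) staircase();
translate([501, 270, 735]) picture_frame();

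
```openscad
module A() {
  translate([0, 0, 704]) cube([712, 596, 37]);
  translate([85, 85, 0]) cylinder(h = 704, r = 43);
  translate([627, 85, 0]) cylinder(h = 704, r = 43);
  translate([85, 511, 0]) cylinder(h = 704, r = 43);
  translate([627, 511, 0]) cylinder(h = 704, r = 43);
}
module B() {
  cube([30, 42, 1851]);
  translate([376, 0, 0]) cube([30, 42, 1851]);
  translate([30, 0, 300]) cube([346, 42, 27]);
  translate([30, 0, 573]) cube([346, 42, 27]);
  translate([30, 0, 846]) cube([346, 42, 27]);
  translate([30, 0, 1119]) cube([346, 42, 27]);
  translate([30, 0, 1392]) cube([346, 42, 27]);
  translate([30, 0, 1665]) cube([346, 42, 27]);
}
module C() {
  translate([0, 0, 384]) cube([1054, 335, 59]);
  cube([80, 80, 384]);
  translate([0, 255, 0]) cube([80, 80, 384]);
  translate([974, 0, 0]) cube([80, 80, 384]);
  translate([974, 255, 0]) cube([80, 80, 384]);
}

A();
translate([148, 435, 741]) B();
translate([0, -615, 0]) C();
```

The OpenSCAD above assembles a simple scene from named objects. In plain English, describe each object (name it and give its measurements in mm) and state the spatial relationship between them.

A is a rectangular dining table. The top is 712×596×37 mm with its upper surface at z = 741 mm. It stands on four round legs of 86 mm diameter, each leg's bounding box inset 42 mm from the nearest pair of top edges, running from the floor to the underside of the top.

B is a wooden ladder with two side rails of 30×42 mm section and 1851 mm height, set 406 mm apart overall. Between them run 6 rectangular rungs (42 mm deep, 27 mm thick), front faces flush with the rails' −y face. The bottom of the first rung is 300 mm above the floor and each subsequent rung is 273 mm higher than the one below.

C is a bench: a 1054×335 mm seat slab, 59 mm thick, top at z = 443 mm, on four 80×80 mm square legs flush with the seat corners and standing on z = 0.

The ladder is on top of the table. The bench is on the floor beside the table on its −y side.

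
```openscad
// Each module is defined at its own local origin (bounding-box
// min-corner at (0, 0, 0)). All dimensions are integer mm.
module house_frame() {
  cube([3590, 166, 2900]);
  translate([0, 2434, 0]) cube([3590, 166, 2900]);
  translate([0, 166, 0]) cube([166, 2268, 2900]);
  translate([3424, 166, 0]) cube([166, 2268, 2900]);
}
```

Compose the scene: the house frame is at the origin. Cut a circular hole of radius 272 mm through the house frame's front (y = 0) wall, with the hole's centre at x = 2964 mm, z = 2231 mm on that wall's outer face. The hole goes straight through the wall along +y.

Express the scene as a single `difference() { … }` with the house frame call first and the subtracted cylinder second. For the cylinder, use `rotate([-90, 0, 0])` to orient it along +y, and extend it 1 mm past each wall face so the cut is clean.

difference() {
  house_frame();
  translate([2964, -1, 2231]) rotate([-90, 0, 0]) cylinder(h = 168, r = 272);
}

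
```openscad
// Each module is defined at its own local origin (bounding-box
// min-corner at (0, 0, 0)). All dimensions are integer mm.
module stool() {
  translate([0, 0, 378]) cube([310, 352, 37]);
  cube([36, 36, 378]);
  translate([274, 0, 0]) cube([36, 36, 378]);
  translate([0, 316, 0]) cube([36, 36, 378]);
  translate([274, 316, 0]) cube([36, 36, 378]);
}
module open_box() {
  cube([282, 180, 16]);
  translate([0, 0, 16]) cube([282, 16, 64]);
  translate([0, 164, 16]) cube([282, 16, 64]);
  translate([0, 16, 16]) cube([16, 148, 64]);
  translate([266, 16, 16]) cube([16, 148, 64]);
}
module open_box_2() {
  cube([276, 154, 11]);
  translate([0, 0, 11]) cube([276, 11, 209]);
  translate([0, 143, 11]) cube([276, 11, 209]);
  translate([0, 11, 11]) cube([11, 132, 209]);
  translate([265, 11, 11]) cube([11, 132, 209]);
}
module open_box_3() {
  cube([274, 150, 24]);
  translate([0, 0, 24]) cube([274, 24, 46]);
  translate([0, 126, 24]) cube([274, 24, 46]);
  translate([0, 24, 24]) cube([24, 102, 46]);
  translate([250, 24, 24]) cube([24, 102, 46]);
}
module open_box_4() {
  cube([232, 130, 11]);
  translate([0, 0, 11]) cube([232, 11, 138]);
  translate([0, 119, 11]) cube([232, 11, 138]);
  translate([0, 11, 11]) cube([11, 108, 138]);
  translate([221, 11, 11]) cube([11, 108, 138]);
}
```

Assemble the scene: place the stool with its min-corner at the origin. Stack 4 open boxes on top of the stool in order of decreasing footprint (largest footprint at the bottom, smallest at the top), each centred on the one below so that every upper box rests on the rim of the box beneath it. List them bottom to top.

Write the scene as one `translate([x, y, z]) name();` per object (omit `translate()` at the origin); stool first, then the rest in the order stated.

stool();
translate([14, 86, 415]) open_box();
translate([17, 99, 495]) open_box_2();
translate([18, 101, 715]) open_box_3();
translate([39, 111, 785]) open_box_4();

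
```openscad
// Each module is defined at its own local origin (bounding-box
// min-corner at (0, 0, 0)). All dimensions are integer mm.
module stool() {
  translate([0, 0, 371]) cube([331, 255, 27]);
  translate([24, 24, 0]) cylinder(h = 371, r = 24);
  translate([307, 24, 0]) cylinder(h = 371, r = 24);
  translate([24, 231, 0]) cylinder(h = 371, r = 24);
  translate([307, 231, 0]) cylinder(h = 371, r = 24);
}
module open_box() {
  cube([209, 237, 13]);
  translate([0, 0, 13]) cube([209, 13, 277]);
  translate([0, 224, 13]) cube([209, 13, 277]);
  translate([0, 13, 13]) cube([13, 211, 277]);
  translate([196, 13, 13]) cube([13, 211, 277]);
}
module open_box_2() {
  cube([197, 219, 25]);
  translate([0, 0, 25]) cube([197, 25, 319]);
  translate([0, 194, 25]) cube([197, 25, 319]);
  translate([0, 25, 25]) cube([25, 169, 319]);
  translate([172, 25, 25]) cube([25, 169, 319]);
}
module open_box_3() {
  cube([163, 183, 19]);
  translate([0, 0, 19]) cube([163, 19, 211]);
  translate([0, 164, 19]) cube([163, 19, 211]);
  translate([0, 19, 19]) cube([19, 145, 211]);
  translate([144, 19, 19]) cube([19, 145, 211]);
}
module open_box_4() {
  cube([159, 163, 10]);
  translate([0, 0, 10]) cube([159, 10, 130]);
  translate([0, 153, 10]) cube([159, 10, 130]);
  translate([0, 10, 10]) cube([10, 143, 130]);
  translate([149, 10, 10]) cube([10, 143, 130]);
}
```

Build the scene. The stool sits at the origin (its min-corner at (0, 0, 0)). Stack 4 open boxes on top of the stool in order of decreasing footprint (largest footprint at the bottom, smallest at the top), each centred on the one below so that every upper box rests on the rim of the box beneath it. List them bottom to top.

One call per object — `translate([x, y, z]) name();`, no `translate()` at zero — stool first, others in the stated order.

stool();
translate([61, 9, 398]) open_box();
translate([67, 18, 688]) open_box_2();
translate([84, 36, 1032]) open_box_3();
translate([86, 46, 1262]) open_box_4();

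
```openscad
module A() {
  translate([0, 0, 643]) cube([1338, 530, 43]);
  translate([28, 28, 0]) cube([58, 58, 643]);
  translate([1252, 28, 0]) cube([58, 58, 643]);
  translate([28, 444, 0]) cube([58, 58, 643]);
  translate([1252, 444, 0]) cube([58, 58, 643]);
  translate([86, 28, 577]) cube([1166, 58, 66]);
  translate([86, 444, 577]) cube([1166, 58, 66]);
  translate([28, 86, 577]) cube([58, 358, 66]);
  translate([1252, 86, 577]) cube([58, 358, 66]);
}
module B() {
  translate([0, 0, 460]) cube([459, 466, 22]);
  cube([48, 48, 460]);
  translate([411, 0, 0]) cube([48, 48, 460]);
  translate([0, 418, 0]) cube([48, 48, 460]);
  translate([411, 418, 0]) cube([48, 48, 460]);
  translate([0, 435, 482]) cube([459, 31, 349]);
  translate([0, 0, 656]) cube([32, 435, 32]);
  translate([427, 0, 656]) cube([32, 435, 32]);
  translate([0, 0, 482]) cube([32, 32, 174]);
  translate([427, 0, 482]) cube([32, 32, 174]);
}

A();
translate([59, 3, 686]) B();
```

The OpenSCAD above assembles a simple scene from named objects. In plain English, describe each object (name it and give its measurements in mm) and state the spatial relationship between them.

A is a table with a 1338×530 mm rectangular top, 43 mm thick, top surface at z = 686 mm, supported by four 58×58 mm square legs, each inset 28 mm from the nearest pair of top edges, running from the floor. Four apron rails, 58 mm thick and 66 mm tall, run between adjacent legs with their top edges flush with the underside of the top and their outer faces flush with the legs' outer faces.

B is a chair: 459×466 mm seat, 22 mm thick, top at z = 482 mm, on four 48 mm square corner legs flush with the seat edges. A 31 mm thick backrest slab spans the full seat width, extending 349 mm above the seat top, its back face flush with the seat's +y edge. Two armrests of 32×32 mm section run along each side from the seat's front edge to the front of the backrest, top faces 206 mm above the seat top and outer faces flush with the seat's x-edges; a 32×32 mm post under the front of each armrest stands on the seat at the front corner.

The chair is on top of the table.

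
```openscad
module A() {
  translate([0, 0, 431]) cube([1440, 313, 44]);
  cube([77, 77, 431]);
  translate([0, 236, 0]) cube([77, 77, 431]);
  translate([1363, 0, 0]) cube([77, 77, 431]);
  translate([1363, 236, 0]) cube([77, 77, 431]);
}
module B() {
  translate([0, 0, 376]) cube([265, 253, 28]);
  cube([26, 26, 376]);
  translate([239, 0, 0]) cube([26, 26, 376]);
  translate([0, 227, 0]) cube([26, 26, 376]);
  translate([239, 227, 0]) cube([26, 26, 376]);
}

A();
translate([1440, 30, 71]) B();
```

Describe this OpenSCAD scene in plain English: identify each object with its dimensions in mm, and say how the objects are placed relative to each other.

A is a bench: a 1440×313 mm seat slab, 44 mm thick, top at z = 475 mm, on four 77×77 mm square legs flush with the seat corners and standing on z = 0.

B is a four-legged stool. The seat is a 265×253×28 mm slab whose top surface is at z = 404 mm; four square legs, each 26×26 mm in cross-section, run from the floor (z = 0) to the underside of the seat, each flush with a corner of the seat.

The stool is beside the bench with their tops flush at z = 475.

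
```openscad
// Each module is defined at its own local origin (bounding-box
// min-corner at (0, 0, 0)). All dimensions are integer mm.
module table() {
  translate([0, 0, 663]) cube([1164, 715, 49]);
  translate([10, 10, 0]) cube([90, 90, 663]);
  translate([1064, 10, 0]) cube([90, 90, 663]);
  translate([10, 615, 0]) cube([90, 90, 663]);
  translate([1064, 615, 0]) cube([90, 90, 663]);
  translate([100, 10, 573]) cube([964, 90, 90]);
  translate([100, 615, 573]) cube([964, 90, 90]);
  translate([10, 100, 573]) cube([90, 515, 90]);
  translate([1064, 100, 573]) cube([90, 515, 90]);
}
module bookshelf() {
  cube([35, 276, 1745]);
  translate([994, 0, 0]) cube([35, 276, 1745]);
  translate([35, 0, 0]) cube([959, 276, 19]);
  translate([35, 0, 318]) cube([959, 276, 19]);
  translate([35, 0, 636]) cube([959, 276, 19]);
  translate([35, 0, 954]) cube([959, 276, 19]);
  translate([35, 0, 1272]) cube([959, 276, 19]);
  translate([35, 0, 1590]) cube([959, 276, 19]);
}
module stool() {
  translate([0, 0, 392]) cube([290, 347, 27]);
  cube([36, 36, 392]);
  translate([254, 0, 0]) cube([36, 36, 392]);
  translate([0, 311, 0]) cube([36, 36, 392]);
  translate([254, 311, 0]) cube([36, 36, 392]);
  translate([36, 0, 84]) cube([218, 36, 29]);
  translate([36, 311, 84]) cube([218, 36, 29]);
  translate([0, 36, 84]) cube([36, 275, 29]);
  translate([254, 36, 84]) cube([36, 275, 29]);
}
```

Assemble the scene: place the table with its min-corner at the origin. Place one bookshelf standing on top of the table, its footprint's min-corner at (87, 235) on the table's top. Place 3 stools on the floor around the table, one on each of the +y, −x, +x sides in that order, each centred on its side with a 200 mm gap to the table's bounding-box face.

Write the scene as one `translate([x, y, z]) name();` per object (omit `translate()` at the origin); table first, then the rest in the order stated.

table();
translate([87, 235, 712]) bookshelf();
translate([437, 915, 0]) stool();
translate([-490, 184, 0]) stool();
translate([1364, 184, 0]) stool();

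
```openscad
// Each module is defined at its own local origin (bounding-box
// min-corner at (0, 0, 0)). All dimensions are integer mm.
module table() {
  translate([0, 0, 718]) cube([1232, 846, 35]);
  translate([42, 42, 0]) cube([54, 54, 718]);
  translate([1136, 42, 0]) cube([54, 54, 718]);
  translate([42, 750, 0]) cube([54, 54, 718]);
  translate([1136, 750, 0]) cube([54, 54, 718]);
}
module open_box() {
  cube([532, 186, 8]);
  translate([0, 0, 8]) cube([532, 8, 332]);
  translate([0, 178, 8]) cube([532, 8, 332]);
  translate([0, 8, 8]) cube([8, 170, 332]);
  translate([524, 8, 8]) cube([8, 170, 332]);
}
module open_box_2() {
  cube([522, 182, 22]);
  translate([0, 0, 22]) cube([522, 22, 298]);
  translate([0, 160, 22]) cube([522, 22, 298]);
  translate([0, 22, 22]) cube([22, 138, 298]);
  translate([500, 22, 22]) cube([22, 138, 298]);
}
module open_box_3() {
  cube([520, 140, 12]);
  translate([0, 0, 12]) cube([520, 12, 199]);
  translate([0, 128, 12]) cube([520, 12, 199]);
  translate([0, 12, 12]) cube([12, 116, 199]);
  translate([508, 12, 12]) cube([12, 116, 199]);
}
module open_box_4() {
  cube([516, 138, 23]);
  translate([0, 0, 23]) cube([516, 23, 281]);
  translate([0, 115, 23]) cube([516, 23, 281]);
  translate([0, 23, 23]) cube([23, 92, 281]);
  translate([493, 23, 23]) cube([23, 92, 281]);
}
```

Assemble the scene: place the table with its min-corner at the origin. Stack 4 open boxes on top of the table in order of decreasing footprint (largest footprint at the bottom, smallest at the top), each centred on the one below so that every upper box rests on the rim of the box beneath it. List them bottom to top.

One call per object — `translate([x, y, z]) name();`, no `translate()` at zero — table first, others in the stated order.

table();
translate([350, 330, 753]) open_box();
translate([355, 332, 1093]) open_box_2();
translate([356, 353, 1413]) open_box_3();
translate([358, 354, 1624]) open_box_4();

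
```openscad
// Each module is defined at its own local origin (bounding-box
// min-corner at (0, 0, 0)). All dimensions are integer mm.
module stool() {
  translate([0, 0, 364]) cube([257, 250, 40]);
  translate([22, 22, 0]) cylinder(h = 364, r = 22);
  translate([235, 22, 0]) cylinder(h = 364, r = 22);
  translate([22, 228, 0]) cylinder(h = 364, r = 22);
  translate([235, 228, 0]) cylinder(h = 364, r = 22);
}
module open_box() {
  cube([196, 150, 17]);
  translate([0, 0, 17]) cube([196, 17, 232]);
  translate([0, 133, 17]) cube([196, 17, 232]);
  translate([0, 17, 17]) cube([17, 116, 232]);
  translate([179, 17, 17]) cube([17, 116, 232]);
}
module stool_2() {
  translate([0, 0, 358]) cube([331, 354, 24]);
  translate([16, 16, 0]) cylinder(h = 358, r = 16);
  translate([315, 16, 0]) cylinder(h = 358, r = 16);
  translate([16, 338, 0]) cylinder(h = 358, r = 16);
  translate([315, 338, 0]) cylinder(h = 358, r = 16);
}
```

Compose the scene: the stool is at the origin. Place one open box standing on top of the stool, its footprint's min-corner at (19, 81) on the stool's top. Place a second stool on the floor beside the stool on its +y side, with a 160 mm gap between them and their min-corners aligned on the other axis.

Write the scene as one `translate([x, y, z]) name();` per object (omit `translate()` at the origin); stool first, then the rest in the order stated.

stool();
translate([19, 81, 404]) open_box();
translate([0, 410, 0]) stool_2();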